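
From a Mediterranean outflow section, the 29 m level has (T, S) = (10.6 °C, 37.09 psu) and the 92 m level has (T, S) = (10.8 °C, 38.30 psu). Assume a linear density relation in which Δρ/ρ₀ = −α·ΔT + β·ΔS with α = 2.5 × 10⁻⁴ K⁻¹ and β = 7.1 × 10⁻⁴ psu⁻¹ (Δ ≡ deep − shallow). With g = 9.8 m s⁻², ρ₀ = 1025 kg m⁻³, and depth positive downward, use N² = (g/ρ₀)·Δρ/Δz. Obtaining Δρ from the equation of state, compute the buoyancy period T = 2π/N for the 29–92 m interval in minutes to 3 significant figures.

ΔT = +0.2 K, ΔS = +1.21 psu (deep − shallow).
Δρ/ρ₀ = −αΔT + βΔS = -5.00 × 10⁻⁵ + 8.591 × 10⁻⁴ = 8.091 × 10⁻⁴, so Δρ ≈ 0.8293 kg m⁻³.
N² = (g/ρ₀)·Δρ/Δz = g·(Δρ/ρ₀)/Δz = 9.8 × 8.091 × 10⁻⁴ / 63 = 1.2586 × 10⁻⁴ s⁻².
N = √(1.2586 × 10⁻⁴) = 0.011219 rad s⁻¹ → T = 2π/N = 560.05 s = 9.3342 min ≈ 9.33 min.

9.33 min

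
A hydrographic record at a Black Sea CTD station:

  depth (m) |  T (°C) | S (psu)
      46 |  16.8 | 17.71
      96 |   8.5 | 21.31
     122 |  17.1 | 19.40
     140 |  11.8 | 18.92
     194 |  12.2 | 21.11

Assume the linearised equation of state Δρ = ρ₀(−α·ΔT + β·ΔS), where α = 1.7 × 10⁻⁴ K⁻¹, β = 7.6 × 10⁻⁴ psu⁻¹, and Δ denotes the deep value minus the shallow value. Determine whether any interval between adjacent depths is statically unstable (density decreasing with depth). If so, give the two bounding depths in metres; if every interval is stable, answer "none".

96–122 m

Evaluate Δρ/ρ₀ = −αΔT + βΔS across each adjacent pair:
  46–96 m: −αΔT+βΔS = −(1.7 × 10⁻⁴)(-8.3)+(7.6 × 10⁻⁴)(+3.60) = 4.1 × 10⁻³ → stable
  96–122 m: −αΔT+βΔS = −(1.7 × 10⁻⁴)(+8.6)+(7.6 × 10⁻⁴)(-1.91) = -2.9 × 10⁻³ → UNSTABLE
  122–140 m: −αΔT+βΔS = −(1.7 × 10⁻⁴)(-5.3)+(7.6 × 10⁻⁴)(-0.48) = 5.4 × 10⁻⁴ → stable
  140–194 m: −αΔT+βΔS = −(1.7 × 10⁻⁴)(+0.4)+(7.6 × 10⁻⁴)(+2.19) = 1.6 × 10⁻³ → stable
The 96–122 m interval has Δρ < 0: lighter water underlies denser water.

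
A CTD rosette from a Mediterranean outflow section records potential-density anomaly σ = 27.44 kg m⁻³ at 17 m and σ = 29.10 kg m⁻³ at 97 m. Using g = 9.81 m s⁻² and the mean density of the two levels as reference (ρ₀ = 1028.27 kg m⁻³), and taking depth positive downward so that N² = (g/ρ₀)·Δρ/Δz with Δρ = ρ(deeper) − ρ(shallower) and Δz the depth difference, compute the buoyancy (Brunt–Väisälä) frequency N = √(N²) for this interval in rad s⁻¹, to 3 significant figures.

0.0141 rad s⁻¹

Δρ = 1029.10 − 1027.44 = 1.66 kg m⁻³ over Δz = 97 − 17 = 80 m.
N² = (9.81/1028.27) × (1.66/80) = 1.9796 × 10⁻⁴ s⁻².
N = √(1.9796 × 10⁻⁴) = 0.014070 rad s⁻¹ ≈ 0.0141 rad s⁻¹.
N² > 0, so the interval is statically stable.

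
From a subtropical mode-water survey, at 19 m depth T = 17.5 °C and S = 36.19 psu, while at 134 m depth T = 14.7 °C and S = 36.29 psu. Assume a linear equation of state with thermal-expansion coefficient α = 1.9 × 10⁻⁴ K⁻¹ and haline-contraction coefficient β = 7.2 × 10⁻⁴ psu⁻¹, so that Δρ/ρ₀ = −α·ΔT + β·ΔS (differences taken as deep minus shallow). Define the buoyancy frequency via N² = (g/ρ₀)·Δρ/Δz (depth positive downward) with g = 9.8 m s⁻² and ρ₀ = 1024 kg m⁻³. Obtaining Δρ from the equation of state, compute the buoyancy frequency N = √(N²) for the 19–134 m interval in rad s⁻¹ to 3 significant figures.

7.17 × 10⁻³ rad s⁻¹

ΔT = -2.8 K, ΔS = +0.10 psu (deep − shallow).
Δρ/ρ₀ = −αΔT + βΔS = 5.32 × 10⁻⁴ + 7.20 × 10⁻⁵ = 6.04 × 10⁻⁴, so Δρ ≈ 0.6185 kg m⁻³.
N² = (g/ρ₀)·Δρ/Δz = g·(Δρ/ρ₀)/Δz = 9.8 × 6.04 × 10⁻⁴ / 115 = 5.1471 × 10⁻⁵ s⁻².
N = √(5.1471 × 10⁻⁵) = 7.1743 × 10⁻³ rad s⁻¹ ≈ 7.17 × 10⁻³ rad s⁻¹.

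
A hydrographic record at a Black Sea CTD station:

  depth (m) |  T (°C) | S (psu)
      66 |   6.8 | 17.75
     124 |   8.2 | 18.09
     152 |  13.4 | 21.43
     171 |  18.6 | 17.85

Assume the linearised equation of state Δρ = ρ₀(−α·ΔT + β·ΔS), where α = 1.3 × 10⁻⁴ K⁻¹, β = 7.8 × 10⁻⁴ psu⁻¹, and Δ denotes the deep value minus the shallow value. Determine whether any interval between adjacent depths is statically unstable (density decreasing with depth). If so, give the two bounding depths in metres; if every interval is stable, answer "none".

152–171 m

Evaluate Δρ/ρ₀ = −αΔT + βΔS across each adjacent pair:
  66–124 m: −αΔT+βΔS = −(1.3 × 10⁻⁴)(+1.4)+(7.8 × 10⁻⁴)(+0.34) = 8.3 × 10⁻⁵ → stable
  124–152 m: −αΔT+βΔS = −(1.3 × 10⁻⁴)(+5.2)+(7.8 × 10⁻⁴)(+3.34) = 1.9 × 10⁻³ → stable
  152–171 m: −αΔT+βΔS = −(1.3 × 10⁻⁴)(+5.2)+(7.8 × 10⁻⁴)(-3.58) = -3.5 × 10⁻³ → UNSTABLE
The 152–171 m interval has Δρ < 0: lighter water underlies denser water.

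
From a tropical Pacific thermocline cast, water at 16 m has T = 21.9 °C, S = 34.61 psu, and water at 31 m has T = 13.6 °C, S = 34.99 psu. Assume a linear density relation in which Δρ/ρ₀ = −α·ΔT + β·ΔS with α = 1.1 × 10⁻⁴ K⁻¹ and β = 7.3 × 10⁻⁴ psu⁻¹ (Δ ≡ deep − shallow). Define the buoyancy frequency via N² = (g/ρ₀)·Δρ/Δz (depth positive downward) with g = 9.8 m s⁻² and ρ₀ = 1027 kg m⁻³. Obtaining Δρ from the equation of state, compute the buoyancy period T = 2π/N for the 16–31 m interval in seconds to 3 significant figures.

ΔT = -8.3 K, ΔS = +0.38 psu (deep − shallow).
Δρ/ρ₀ = −αΔT + βΔS = 9.13 × 10⁻⁴ + 2.774 × 10⁻⁴ = 1.1904 × 10⁻³, so Δρ ≈ 1.223 kg m⁻³.
N² = (g/ρ₀)·Δρ/Δz = g·(Δρ/ρ₀)/Δz = 9.8 × 1.1904 × 10⁻³ / 15 = 7.7773 × 10⁻⁴ s⁻².
N = √(7.7773 × 10⁻⁴) = 0.027888 rad s⁻¹ → T = 2π/N = 225.30 s ≈ 225 s.

225 s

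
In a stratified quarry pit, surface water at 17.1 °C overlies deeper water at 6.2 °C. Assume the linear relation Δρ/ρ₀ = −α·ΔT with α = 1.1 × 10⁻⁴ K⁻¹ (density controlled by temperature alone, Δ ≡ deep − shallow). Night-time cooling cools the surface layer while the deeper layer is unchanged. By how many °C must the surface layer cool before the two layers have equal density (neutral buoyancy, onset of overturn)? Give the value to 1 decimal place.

10.9 °C

With temperature the only control, equal density requires T_surf′ = T_deep.
T_surf′ = 6.2 °C.
Cooling required: 17.1 − 6.2 = 10.9 °C.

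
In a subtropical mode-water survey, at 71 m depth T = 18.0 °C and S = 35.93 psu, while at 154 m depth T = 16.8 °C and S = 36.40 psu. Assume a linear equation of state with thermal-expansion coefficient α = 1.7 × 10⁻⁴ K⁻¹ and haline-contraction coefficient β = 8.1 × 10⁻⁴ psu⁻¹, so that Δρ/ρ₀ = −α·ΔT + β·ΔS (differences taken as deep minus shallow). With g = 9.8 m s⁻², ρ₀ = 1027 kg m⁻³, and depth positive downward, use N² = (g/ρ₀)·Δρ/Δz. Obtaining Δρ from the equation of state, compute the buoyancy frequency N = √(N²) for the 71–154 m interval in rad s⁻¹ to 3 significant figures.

8.31 × 10⁻³ rad s⁻¹

ΔT = -1.2 K, ΔS = +0.47 psu (deep − shallow).
Δρ/ρ₀ = −αΔT + βΔS = 2.04 × 10⁻⁴ + 3.807 × 10⁻⁴ = 5.847 × 10⁻⁴, so Δρ ≈ 0.6005 kg m⁻³.
N² = (g/ρ₀)·Δρ/Δz = g·(Δρ/ρ₀)/Δz = 9.8 × 5.847 × 10⁻⁴ / 83 = 6.9037 × 10⁻⁵ s⁻².
N = √(6.9037 × 10⁻⁵) = 8.3089 × 10⁻³ rad s⁻¹ ≈ 8.31 × 10⁻³ rad s⁻¹.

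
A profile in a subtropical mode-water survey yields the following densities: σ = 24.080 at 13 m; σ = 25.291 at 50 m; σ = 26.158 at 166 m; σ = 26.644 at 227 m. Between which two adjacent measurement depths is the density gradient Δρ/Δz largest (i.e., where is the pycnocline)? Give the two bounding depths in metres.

Compute the density gradient over each adjacent pair:
  13–50 m: Δρ/Δz = 1.211/37 = 0.033 kg m⁻⁴
  50–166 m: Δρ/Δz = 0.867/116 = 7.5 × 10⁻³ kg m⁻⁴
  166–227 m: Δρ/Δz = 0.486/61 = 8.0 × 10⁻³ kg m⁻⁴
The largest gradient is in the 13–50 m interval — the pycnocline.

13–50 m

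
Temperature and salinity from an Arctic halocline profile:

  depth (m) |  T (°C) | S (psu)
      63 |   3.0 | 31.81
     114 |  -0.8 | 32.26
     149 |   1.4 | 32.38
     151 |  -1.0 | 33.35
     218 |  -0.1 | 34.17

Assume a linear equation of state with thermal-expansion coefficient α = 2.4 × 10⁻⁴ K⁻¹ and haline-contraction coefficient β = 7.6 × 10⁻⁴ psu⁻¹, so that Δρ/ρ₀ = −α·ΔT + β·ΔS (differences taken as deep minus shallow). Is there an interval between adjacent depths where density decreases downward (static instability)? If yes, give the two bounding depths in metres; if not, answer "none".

Evaluate Δρ/ρ₀ = −αΔT + βΔS across each adjacent pair:
  63–114 m: −αΔT+βΔS = −(2.4 × 10⁻⁴)(-3.8)+(7.6 × 10⁻⁴)(+0.45) = 1.3 × 10⁻³ → stable
  114–149 m: −αΔT+βΔS = −(2.4 × 10⁻⁴)(+2.2)+(7.6 × 10⁻⁴)(+0.12) = -4.4 × 10⁻⁴ → UNSTABLE
  149–151 m: −αΔT+βΔS = −(2.4 × 10⁻⁴)(-2.4)+(7.6 × 10⁻⁴)(+0.97) = 1.3 × 10⁻³ → stable
  151–218 m: −αΔT+βΔS = −(2.4 × 10⁻⁴)(+0.9)+(7.6 × 10⁻⁴)(+0.82) = 4.1 × 10⁻⁴ → stable
The 114–149 m interval has Δρ < 0: lighter water underlies denser water.

114–149 m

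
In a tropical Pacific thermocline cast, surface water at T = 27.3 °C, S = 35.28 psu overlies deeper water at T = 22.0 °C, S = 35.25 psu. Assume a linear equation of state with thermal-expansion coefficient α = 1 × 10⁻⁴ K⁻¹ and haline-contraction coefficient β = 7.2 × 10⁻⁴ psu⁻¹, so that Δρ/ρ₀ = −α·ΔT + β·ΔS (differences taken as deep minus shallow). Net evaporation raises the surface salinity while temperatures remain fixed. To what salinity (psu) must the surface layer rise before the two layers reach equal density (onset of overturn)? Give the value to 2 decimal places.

35.99 psu

Neutral buoyancy requires −α(T_deep − T_surf) + β(S_deep − S_surf′) = 0.
S_surf′ = S_deep − (α/β)·ΔT = 35.25 − (1 × 10⁻⁴/7.2 × 10⁻⁴)·(-5.3) = 35.9861 psu.
Increase required: 35.9861 − 35.28 = 0.7061 psu.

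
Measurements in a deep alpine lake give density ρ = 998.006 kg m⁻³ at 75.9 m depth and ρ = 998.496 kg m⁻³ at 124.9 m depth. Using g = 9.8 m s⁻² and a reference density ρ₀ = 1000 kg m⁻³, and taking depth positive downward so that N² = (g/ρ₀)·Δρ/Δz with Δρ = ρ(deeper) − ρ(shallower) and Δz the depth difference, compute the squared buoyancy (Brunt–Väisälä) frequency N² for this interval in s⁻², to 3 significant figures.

Δρ = 998.496 − 998.006 = 0.490 kg m⁻³ over Δz = 124.9 − 75.9 = 49 m.
N² = (9.8/1000) × (0.490/49) = 9.8000 × 10⁻⁵ s⁻² ≈ 9.80 × 10⁻⁵ s⁻².

9.80 × 10⁻⁵ s⁻²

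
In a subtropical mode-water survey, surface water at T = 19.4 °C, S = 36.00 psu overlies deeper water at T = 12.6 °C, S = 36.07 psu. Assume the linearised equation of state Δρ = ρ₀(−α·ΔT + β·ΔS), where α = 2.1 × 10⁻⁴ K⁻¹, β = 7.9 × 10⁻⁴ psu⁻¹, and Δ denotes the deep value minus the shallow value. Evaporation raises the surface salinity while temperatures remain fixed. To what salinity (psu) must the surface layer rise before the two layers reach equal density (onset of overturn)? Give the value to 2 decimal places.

37.88 psu

Neutral buoyancy requires −α(T_deep − T_surf) + β(S_deep − S_surf′) = 0.
S_surf′ = S_deep − (α/β)·ΔT = 36.07 − (2.1 × 10⁻⁴/7.9 × 10⁻⁴)·(-6.8) = 37.8776 psu.
Increase required: 37.8776 − 36.00 = 1.8776 psu.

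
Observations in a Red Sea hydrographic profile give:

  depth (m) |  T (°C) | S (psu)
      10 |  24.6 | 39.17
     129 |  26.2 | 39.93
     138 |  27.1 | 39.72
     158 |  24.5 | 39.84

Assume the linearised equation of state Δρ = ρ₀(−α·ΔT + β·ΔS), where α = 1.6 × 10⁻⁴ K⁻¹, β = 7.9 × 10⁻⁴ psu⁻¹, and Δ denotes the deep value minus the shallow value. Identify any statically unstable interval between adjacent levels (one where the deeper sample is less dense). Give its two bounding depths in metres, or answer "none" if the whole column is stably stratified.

129–138 m

Evaluate Δρ/ρ₀ = −αΔT + βΔS across each adjacent pair:
  10–129 m: −αΔT+βΔS = −(1.6 × 10⁻⁴)(+1.6)+(7.9 × 10⁻⁴)(+0.76) = 3.4 × 10⁻⁴ → stable
  129–138 m: −αΔT+βΔS = −(1.6 × 10⁻⁴)(+0.9)+(7.9 × 10⁻⁴)(-0.21) = -3.1 × 10⁻⁴ → UNSTABLE
  138–158 m: −αΔT+βΔS = −(1.6 × 10⁻⁴)(-2.6)+(7.9 × 10⁻⁴)(+0.12) = 5.1 × 10⁻⁴ → stable
The 129–138 m interval has Δρ < 0: lighter water underlies denser water.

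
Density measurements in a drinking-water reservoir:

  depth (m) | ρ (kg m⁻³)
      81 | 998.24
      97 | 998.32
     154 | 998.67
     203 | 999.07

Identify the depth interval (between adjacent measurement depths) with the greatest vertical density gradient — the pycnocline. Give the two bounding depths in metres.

Compute the density gradient over each adjacent pair:
  81–97 m: Δρ/Δz = 0.08/16 = 5.0 × 10⁻³ kg m⁻⁴
  97–154 m: Δρ/Δz = 0.35/57 = 6.1 × 10⁻³ kg m⁻⁴
  154–203 m: Δρ/Δz = 0.40/49 = 8.2 × 10⁻³ kg m⁻⁴
The largest gradient is in the 154–203 m interval — the pycnocline.

154–203 m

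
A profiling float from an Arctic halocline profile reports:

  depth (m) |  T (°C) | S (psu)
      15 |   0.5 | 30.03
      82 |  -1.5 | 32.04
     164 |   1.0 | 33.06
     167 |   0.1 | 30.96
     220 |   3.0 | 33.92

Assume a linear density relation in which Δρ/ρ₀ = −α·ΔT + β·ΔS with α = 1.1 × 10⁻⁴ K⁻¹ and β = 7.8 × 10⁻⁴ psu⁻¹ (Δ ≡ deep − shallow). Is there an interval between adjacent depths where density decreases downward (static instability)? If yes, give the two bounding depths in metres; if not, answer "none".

164–167 m

Evaluate Δρ/ρ₀ = −αΔT + βΔS across each adjacent pair:
  15–82 m: −αΔT+βΔS = −(1.1 × 10⁻⁴)(-2.0)+(7.8 × 10⁻⁴)(+2.01) = 1.8 × 10⁻³ → stable
  82–164 m: −αΔT+βΔS = −(1.1 × 10⁻⁴)(+2.5)+(7.8 × 10⁻⁴)(+1.02) = 5.2 × 10⁻⁴ → stable
  164–167 m: −αΔT+βΔS = −(1.1 × 10⁻⁴)(-0.9)+(7.8 × 10⁻⁴)(-2.10) = -1.5 × 10⁻³ → UNSTABLE
  167–220 m: −αΔT+βΔS = −(1.1 × 10⁻⁴)(+2.9)+(7.8 × 10⁻⁴)(+2.96) = 2.0 × 10⁻³ → stable
The 164–167 m interval has Δρ < 0: lighter water underlies denser water.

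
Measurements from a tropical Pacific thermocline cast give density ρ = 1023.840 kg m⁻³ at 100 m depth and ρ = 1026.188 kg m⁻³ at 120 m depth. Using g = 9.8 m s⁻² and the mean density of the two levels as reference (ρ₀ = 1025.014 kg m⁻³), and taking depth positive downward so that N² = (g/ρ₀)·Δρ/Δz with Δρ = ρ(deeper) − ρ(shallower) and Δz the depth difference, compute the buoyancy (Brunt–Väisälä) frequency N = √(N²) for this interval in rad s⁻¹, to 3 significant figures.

0.0335 rad s⁻¹

Δρ = 1026.188 − 1023.840 = 2.348 kg m⁻³ over Δz = 120 − 100 = 20 m.
N² = (9.8/1025.014) × (2.348/20) = 1.1224 × 10⁻³ s⁻².
N = √(1.1224 × 10⁻³) = 0.033502 rad s⁻¹ ≈ 0.0335 rad s⁻¹.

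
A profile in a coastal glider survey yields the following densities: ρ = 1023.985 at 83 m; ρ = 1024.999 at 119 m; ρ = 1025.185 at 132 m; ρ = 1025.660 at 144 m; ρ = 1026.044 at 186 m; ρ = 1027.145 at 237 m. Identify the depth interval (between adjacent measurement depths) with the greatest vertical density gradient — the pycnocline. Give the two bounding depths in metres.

132–144 m

Compute the density gradient over each adjacent pair:
  83–119 m: Δρ/Δz = 1.014/36 = 0.028 kg m⁻⁴
  119–132 m: Δρ/Δz = 0.186/13 = 0.014 kg m⁻⁴
  132–144 m: Δρ/Δz = 0.475/12 = 0.040 kg m⁻⁴
  144–186 m: Δρ/Δz = 0.384/42 = 9.1 × 10⁻³ kg m⁻⁴
  186–237 m: Δρ/Δz = 1.101/51 = 0.022 kg m⁻⁴
The largest gradient is in the 132–144 m interval — the pycnocline.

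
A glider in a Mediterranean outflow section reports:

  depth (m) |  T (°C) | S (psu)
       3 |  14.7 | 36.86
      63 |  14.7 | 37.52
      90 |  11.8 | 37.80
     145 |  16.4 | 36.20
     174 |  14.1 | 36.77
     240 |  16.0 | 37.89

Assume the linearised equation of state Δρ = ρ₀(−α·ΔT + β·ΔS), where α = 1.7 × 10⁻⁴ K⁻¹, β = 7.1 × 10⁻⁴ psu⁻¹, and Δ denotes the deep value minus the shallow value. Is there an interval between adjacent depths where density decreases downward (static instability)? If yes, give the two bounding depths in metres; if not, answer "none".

90–145 m

Evaluate Δρ/ρ₀ = −αΔT + βΔS across each adjacent pair:
  3–63 m: −αΔT+βΔS = −(1.7 × 10⁻⁴)(+0.0)+(7.1 × 10⁻⁴)(+0.66) = 4.7 × 10⁻⁴ → stable
  63–90 m: −αΔT+βΔS = −(1.7 × 10⁻⁴)(-2.9)+(7.1 × 10⁻⁴)(+0.28) = 6.9 × 10⁻⁴ → stable
  90–145 m: −αΔT+βΔS = −(1.7 × 10⁻⁴)(+4.6)+(7.1 × 10⁻⁴)(-1.60) = -1.9 × 10⁻³ → UNSTABLE
  145–174 m: −αΔT+βΔS = −(1.7 × 10⁻⁴)(-2.3)+(7.1 × 10⁻⁴)(+0.57) = 8.0 × 10⁻⁴ → stable
  174–240 m: −αΔT+βΔS = −(1.7 × 10⁻⁴)(+1.9)+(7.1 × 10⁻⁴)(+1.12) = 4.7 × 10⁻⁴ → stable
The 90–145 m interval has Δρ < 0: lighter water underlies denser water.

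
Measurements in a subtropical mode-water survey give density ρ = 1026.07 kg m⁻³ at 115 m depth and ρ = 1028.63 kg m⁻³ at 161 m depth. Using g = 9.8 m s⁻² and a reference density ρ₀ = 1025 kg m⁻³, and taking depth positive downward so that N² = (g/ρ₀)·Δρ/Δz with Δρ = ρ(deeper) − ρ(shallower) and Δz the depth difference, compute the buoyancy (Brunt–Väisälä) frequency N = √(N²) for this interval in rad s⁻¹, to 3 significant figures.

Δρ = 1028.63 − 1026.07 = 2.56 kg m⁻³ over Δz = 161 − 115 = 46 m.
N² = (9.8/1025) × (2.56/46) = 5.3209 × 10⁻⁴ s⁻².
N = √(5.3209 × 10⁻⁴) = 0.023067 rad s⁻¹ ≈ 0.0231 rad s⁻¹.

0.0231 rad s⁻¹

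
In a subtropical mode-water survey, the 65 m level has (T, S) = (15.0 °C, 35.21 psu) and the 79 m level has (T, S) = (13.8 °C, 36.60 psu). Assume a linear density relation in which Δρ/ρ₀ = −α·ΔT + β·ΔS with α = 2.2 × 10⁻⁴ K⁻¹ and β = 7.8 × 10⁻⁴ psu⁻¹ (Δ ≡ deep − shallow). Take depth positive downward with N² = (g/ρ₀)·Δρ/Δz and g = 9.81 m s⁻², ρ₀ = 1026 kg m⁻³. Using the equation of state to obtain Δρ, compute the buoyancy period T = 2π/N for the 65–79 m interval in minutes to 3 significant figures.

3.41 min

ΔT = -1.2 K, ΔS = +1.39 psu (deep − shallow).
Δρ/ρ₀ = −αΔT + βΔS = 2.64 × 10⁻⁴ + 1.0842 × 10⁻³ = 1.3482 × 10⁻³, so Δρ ≈ 1.383 kg m⁻³.
N² = (g/ρ₀)·Δρ/Δz = g·(Δρ/ρ₀)/Δz = 9.81 × 1.3482 × 10⁻³ / 14 = 9.4470 × 10⁻⁴ s⁻².
N = √(9.4470 × 10⁻⁴) = 0.030736 rad s⁻¹ → T = 2π/N = 204.42 s = 3.4070 min ≈ 3.41 min.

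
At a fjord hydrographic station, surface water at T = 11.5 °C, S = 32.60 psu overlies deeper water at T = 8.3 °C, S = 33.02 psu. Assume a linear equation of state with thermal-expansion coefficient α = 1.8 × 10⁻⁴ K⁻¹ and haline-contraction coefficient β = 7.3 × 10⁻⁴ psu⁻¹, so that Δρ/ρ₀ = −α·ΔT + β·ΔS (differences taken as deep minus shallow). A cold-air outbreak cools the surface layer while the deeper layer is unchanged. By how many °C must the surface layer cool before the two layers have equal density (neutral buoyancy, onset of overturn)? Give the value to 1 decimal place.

Neutral buoyancy requires Δρ = 0, i.e. −α(T_deep − T_surf′) + β(S_deep − S_surf) = 0.
T_surf′ = T_deep − (β/α)·ΔS = 8.3 − (7.3 × 10⁻⁴/1.8 × 10⁻⁴)·(+0.42) = 6.597 °C.
Cooling required: 11.5 − (6.597) = 4.903 °C.

4.9 °C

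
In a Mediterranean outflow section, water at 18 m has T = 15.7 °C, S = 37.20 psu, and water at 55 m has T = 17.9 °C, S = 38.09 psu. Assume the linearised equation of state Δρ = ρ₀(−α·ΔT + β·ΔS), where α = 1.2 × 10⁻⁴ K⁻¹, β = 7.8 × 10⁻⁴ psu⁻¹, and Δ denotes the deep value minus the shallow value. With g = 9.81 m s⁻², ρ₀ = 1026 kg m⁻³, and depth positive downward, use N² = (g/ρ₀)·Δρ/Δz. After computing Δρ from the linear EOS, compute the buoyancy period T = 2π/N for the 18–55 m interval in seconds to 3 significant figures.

588 s

ΔT = +2.2 K, ΔS = +0.89 psu (deep − shallow).
Δρ/ρ₀ = −αΔT + βΔS = -2.64 × 10⁻⁴ + 6.942 × 10⁻⁴ = 4.302 × 10⁻⁴, so Δρ ≈ 0.4414 kg m⁻³.
N² = (g/ρ₀)·Δρ/Δz = g·(Δρ/ρ₀)/Δz = 9.81 × 4.302 × 10⁻⁴ / 37 = 1.1406 × 10⁻⁴ s⁻².
N = √(1.1406 × 10⁻⁴) = 0.010680 rad s⁻¹ → T = 2π/N = 588.31 s ≈ 588 s.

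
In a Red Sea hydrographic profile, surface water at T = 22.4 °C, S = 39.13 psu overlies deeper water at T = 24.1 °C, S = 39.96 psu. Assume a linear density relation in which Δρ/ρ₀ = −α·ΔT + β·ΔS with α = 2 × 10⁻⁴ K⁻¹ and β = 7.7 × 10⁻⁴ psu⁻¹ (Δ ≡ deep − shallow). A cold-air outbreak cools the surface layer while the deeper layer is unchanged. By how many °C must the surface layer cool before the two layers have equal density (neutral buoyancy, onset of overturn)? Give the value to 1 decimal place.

Neutral buoyancy requires Δρ = 0, i.e. −α(T_deep − T_surf′) + β(S_deep − S_surf) = 0.
T_surf′ = T_deep − (β/α)·ΔS = 24.1 − (7.7 × 10⁻⁴/2 × 10⁻⁴)·(+0.83) = 20.905 °C.
Cooling required: 22.4 − (20.905) = 1.495 °C.

1.5 °C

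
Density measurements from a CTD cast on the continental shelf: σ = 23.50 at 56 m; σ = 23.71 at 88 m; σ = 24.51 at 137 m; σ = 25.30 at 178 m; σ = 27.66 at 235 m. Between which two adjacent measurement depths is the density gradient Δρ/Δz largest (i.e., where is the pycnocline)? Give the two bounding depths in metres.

178–235 m

Compute the density gradient over each adjacent pair:
  56–88 m: Δρ/Δz = 0.21/32 = 6.6 × 10⁻³ kg m⁻⁴
  88–137 m: Δρ/Δz = 0.80/49 = 0.016 kg m⁻⁴
  137–178 m: Δρ/Δz = 0.79/41 = 0.019 kg m⁻⁴
  178–235 m: Δρ/Δz = 2.36/57 = 0.041 kg m⁻⁴
The largest gradient is in the 178–235 m interval — the pycnocline.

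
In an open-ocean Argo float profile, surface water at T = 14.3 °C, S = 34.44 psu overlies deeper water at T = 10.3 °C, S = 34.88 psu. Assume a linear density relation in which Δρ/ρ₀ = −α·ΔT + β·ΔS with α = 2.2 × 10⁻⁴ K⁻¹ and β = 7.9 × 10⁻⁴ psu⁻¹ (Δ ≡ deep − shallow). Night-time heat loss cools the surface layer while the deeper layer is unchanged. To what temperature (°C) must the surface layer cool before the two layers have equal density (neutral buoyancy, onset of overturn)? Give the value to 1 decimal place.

8.7 °C

Neutral buoyancy requires Δρ = 0, i.e. −α(T_deep − T_surf′) + β(S_deep − S_surf) = 0.
T_surf′ = T_deep − (β/α)·ΔS = 10.3 − (7.9 × 10⁻⁴/2.2 × 10⁻⁴)·(+0.44) = 8.720 °C.
Cooling required: 14.3 − (8.720) = 5.580 °C.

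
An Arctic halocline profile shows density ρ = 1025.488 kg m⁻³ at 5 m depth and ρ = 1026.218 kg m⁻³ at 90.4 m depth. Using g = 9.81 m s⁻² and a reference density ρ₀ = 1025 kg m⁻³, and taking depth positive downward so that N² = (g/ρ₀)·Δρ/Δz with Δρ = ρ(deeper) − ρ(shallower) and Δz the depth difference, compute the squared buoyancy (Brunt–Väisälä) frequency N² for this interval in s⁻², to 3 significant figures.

8.18 × 10⁻⁵ s⁻²

Δρ = 1026.218 − 1025.488 = 0.730 kg m⁻³ over Δz = 90.4 − 5 = 85.4 m.
N² = (9.81/1025) × (0.730/85.4) = 8.1811 × 10⁻⁵ s⁻² ≈ 8.18 × 10⁻⁵ s⁻².
N² > 0, so the interval is statically stable.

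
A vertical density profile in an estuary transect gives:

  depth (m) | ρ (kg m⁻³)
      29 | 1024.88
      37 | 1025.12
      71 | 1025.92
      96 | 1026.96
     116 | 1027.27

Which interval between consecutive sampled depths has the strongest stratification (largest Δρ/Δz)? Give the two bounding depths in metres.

Compute the density gradient over each adjacent pair:
  29–37 m: Δρ/Δz = 0.24/8 = 0.030 kg m⁻⁴
  37–71 m: Δρ/Δz = 0.80/34 = 0.024 kg m⁻⁴
  71–96 m: Δρ/Δz = 1.04/25 = 0.042 kg m⁻⁴
  96–116 m: Δρ/Δz = 0.31/20 = 0.015 kg m⁻⁴
The largest gradient is in the 71–96 m interval — the pycnocline.

71–96 m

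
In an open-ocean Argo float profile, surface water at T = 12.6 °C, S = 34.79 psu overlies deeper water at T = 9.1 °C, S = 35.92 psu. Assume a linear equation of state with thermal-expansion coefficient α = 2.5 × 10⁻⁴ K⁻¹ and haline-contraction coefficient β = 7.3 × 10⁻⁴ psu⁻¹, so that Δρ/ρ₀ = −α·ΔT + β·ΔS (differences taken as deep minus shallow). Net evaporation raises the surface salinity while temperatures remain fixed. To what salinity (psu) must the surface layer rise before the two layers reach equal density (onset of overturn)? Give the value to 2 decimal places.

37.12 psu

Neutral buoyancy requires −α(T_deep − T_surf) + β(S_deep − S_surf′) = 0.
S_surf′ = S_deep − (α/β)·ΔT = 35.92 − (2.5 × 10⁻⁴/7.3 × 10⁻⁴)·(-3.5) = 37.1186 psu.
Increase required: 37.1186 − 34.79 = 2.3286 psu.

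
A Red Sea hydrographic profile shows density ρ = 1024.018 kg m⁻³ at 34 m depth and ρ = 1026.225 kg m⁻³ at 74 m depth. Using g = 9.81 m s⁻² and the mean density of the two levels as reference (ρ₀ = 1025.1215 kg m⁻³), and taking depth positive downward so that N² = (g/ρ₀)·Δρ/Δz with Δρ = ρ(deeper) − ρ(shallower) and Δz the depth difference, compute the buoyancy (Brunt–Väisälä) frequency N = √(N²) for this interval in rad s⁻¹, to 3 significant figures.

0.0230 rad s⁻¹

Δρ = 1026.225 − 1024.018 = 2.207 kg m⁻³ over Δz = 74 − 34 = 40 m.
N² = (9.81/1025.1215) × (2.207/40) = 5.2800 × 10⁻⁴ s⁻².
N = √(5.2800 × 10⁻⁴) = 0.022978 rad s⁻¹ ≈ 0.0230 rad s⁻¹.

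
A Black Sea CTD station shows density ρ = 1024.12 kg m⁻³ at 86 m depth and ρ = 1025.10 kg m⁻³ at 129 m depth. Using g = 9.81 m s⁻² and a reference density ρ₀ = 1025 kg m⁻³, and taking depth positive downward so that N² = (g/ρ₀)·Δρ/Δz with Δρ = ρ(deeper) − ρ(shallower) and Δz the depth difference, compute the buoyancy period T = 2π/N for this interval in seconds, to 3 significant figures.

425 s

Δρ = 1025.10 − 1024.12 = 0.98 kg m⁻³ over Δz = 129 − 86 = 43 m.
N² = (9.81/1025) × (0.98/43) = 2.1812 × 10⁻⁴ s⁻².
N = √(2.1812 × 10⁻⁴) = 0.014769 rad s⁻¹, so T = 2π/N = 425.43 s ≈ 425 s.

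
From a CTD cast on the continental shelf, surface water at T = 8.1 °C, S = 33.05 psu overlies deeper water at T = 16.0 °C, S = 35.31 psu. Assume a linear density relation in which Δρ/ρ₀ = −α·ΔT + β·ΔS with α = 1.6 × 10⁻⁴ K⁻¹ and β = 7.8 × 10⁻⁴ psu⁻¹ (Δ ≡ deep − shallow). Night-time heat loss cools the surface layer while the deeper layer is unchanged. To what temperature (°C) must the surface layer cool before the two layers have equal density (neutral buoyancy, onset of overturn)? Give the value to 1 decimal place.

5.0 °C

Neutral buoyancy requires Δρ = 0, i.e. −α(T_deep − T_surf′) + β(S_deep − S_surf) = 0.
T_surf′ = T_deep − (β/α)·ΔS = 16.0 − (7.8 × 10⁻⁴/1.6 × 10⁻⁴)·(+2.26) = 4.983 °C.
Cooling required: 8.1 − (4.983) = 3.117 °C.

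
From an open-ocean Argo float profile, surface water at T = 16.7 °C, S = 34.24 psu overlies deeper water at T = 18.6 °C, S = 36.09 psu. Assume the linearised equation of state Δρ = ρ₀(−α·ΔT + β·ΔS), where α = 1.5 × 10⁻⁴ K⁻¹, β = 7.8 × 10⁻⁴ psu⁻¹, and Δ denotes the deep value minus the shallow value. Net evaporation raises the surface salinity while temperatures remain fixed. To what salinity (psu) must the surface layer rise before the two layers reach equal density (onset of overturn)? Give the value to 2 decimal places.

Neutral buoyancy requires −α(T_deep − T_surf) + β(S_deep − S_surf′) = 0.
S_surf′ = S_deep − (α/β)·ΔT = 36.09 − (1.5 × 10⁻⁴/7.8 × 10⁻⁴)·(+1.9) = 35.7246 psu.
Increase required: 35.7246 − 34.24 = 1.4846 psu.

35.72 psu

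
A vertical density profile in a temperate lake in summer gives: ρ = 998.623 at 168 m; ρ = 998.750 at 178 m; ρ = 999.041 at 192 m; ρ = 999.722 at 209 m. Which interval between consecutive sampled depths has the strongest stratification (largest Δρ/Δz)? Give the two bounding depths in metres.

192–209 m

Compute the density gradient over each adjacent pair:
  168–178 m: Δρ/Δz = 0.127/10 = 0.013 kg m⁻⁴
  178–192 m: Δρ/Δz = 0.291/14 = 0.021 kg m⁻⁴
  192–209 m: Δρ/Δz = 0.681/17 = 0.040 kg m⁻⁴
The largest gradient is in the 192–209 m interval — the pycnocline.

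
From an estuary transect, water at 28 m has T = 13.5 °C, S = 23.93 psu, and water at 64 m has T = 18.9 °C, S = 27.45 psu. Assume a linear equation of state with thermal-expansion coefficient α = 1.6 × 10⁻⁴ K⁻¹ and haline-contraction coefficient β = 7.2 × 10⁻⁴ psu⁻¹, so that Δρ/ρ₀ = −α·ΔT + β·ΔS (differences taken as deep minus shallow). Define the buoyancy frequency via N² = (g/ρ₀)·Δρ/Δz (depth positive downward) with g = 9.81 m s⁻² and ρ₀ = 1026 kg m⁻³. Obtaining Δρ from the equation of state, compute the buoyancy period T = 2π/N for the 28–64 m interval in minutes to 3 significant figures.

4.91 min

ΔT = +5.4 K, ΔS = +3.52 psu (deep − shallow).
Δρ/ρ₀ = −αΔT + βΔS = -8.64 × 10⁻⁴ + 2.5344 × 10⁻³ = 1.6704 × 10⁻³, so Δρ ≈ 1.714 kg m⁻³.
N² = (g/ρ₀)·Δρ/Δz = g·(Δρ/ρ₀)/Δz = 9.81 × 1.6704 × 10⁻³ / 36 = 4.5518 × 10⁻⁴ s⁻².
N = √(4.5518 × 10⁻⁴) = 0.021335 rad s⁻¹ → T = 2π/N = 294.50 s = 4.9083 min ≈ 4.91 min.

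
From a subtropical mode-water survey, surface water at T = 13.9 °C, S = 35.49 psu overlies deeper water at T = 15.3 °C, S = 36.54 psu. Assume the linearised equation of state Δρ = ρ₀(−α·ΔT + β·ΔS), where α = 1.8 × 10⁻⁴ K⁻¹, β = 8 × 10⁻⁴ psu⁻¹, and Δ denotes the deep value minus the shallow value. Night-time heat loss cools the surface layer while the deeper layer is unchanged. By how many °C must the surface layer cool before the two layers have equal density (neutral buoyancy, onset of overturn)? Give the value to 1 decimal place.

Neutral buoyancy requires Δρ = 0, i.e. −α(T_deep − T_surf′) + β(S_deep − S_surf) = 0.
T_surf′ = T_deep − (β/α)·ΔS = 15.3 − (8 × 10⁻⁴/1.8 × 10⁻⁴)·(+1.05) = 10.633 °C.
Cooling required: 13.9 − (10.633) = 3.267 °C.

3.3 °C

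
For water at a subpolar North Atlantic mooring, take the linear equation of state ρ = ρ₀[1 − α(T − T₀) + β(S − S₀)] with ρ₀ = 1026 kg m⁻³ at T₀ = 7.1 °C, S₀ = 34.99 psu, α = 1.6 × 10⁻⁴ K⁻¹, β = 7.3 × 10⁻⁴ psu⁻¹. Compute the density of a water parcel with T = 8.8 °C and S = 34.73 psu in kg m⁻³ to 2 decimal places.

1025.53 kg m⁻³

T − T₀ = +1.7 K, S − S₀ = -0.26 psu.
Bracket = 1 − α·(+1.7) + β·(-0.26) = 1 + (-4.618 × 10⁻⁴) = 0.9995382.
ρ = 1026 × 0.9995382 = 1025.53 kg m⁻³.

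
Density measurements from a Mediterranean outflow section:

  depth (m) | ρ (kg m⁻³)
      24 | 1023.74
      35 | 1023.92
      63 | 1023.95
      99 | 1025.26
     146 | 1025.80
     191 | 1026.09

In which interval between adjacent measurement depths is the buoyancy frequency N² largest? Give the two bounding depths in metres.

63–99 m

Compute the density gradient over each adjacent pair:
  24–35 m: Δρ/Δz = 0.18/11 = 0.016 kg m⁻⁴
  35–63 m: Δρ/Δz = 0.03/28 = 1.1 × 10⁻³ kg m⁻⁴
  63–99 m: Δρ/Δz = 1.31/36 = 0.036 kg m⁻⁴
  99–146 m: Δρ/Δz = 0.54/47 = 0.011 kg m⁻⁴
  146–191 m: Δρ/Δz = 0.29/45 = 6.4 × 10⁻³ kg m⁻⁴
The largest gradient is in the 63–99 m interval — the pycnocline.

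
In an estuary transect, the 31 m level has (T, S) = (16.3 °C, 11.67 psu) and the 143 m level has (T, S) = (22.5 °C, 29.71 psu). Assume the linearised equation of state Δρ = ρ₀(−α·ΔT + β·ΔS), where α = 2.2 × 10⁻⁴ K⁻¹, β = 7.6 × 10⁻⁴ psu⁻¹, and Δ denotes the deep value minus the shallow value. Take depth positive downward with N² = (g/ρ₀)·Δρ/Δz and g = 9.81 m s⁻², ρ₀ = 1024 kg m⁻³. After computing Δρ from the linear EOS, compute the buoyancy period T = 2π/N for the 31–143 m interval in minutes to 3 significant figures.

ΔT = +6.2 K, ΔS = +18.04 psu (deep − shallow).
Δρ/ρ₀ = −αΔT + βΔS = -1.364 × 10⁻³ + 0.0137104 = 0.0123464, so Δρ ≈ 12.64 kg m⁻³.
N² = (g/ρ₀)·Δρ/Δz = g·(Δρ/ρ₀)/Δz = 9.81 × 0.0123464 / 112 = 1.0814 × 10⁻³ s⁻².
N = √(1.0814 × 10⁻³) = 0.032885 rad s⁻¹ → T = 2π/N = 191.07 s = 3.1845 min ≈ 3.18 min.

3.18 min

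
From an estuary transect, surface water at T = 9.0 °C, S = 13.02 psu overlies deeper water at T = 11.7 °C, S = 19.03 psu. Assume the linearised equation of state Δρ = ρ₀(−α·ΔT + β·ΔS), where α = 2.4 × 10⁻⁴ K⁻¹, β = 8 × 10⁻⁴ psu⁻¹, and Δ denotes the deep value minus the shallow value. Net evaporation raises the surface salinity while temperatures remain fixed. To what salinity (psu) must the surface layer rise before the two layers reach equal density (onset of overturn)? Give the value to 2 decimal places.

18.22 psu

Neutral buoyancy requires −α(T_deep − T_surf) + β(S_deep − S_surf′) = 0.
S_surf′ = S_deep − (α/β)·ΔT = 19.03 − (2.4 × 10⁻⁴/8 × 10⁻⁴)·(+2.7) = 18.2200 psu.
Increase required: 18.2200 − 13.02 = 5.2000 psu.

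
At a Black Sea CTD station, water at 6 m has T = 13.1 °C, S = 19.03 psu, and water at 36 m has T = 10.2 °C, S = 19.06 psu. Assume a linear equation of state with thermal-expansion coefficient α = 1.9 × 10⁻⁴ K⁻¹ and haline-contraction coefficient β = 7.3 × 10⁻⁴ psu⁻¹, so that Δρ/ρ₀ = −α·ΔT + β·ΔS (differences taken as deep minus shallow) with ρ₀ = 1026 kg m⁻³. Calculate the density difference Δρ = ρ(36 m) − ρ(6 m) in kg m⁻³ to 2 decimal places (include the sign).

+0.59 kg m⁻³

ΔT = -2.9 K, ΔS = +0.03 psu (deep − shallow).
Δρ/ρ₀ = −(1.9 × 10⁻⁴)(-2.9) + (7.3 × 10⁻⁴)(+0.03) = 5.729 × 10⁻⁴.
Δρ = 1026 × (5.729 × 10⁻⁴) = +0.59 kg m⁻³.
Positive Δρ: denser below, stable.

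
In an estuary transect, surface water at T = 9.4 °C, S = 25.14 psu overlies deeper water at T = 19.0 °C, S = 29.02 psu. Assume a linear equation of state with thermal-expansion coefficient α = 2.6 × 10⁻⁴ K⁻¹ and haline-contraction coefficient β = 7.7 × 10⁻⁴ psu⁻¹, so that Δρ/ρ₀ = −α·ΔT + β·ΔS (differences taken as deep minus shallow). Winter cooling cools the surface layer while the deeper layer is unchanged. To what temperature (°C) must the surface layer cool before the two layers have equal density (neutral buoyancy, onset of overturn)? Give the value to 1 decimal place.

7.5 °C

Neutral buoyancy requires Δρ = 0, i.e. −α(T_deep − T_surf′) + β(S_deep − S_surf) = 0.
T_surf′ = T_deep − (β/α)·ΔS = 19.0 − (7.7 × 10⁻⁴/2.6 × 10⁻⁴)·(+3.88) = 7.509 °C.
Cooling required: 9.4 − (7.509) = 1.891 °C.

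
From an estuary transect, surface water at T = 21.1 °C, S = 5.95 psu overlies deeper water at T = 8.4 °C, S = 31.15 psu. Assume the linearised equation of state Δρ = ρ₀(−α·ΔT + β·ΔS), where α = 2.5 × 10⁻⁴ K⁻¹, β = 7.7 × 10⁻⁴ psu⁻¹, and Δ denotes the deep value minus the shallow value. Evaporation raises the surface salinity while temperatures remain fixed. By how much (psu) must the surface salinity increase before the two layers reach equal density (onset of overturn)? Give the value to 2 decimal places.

29.32 psu

Neutral buoyancy requires −α(T_deep − T_surf) + β(S_deep − S_surf′) = 0.
S_surf′ = S_deep − (α/β)·ΔT = 31.15 − (2.5 × 10⁻⁴/7.7 × 10⁻⁴)·(-12.7) = 35.2734 psu.
Increase required: 35.2734 − 5.95 = 29.3234 psu.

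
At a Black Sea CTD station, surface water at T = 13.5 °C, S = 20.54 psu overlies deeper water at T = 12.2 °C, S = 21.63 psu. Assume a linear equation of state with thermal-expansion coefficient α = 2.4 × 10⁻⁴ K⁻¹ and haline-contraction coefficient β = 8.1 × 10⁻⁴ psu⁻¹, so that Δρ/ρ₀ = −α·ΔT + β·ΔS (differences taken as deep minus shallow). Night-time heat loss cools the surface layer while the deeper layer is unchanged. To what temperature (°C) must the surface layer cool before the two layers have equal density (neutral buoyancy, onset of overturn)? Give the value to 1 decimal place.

Neutral buoyancy requires Δρ = 0, i.e. −α(T_deep − T_surf′) + β(S_deep − S_surf) = 0.
T_surf′ = T_deep − (β/α)·ΔS = 12.2 − (8.1 × 10⁻⁴/2.4 × 10⁻⁴)·(+1.09) = 8.521 °C.
Cooling required: 13.5 − (8.521) = 4.979 °C.

8.5 °C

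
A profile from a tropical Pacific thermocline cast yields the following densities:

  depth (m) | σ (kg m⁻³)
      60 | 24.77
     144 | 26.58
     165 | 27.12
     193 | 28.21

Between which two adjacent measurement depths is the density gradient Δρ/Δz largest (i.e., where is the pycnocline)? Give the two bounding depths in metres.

Compute the density gradient over each adjacent pair:
  60–144 m: Δρ/Δz = 1.81/84 = 0.022 kg m⁻⁴
  144–165 m: Δρ/Δz = 0.54/21 = 0.026 kg m⁻⁴
  165–193 m: Δρ/Δz = 1.09/28 = 0.039 kg m⁻⁴
The largest gradient is in the 165–193 m interval — the pycnocline.

165–193 m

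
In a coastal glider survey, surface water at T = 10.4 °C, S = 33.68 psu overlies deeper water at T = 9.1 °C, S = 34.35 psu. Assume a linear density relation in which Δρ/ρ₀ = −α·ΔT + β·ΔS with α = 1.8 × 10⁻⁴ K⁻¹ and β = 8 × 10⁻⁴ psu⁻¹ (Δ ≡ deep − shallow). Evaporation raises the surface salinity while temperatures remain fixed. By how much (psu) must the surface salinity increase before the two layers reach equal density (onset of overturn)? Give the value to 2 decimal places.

0.96 psu

Neutral buoyancy requires −α(T_deep − T_surf) + β(S_deep − S_surf′) = 0.
S_surf′ = S_deep − (α/β)·ΔT = 34.35 − (1.8 × 10⁻⁴/8 × 10⁻⁴)·(-1.3) = 34.6425 psu.
Increase required: 34.6425 − 33.68 = 0.9625 psu.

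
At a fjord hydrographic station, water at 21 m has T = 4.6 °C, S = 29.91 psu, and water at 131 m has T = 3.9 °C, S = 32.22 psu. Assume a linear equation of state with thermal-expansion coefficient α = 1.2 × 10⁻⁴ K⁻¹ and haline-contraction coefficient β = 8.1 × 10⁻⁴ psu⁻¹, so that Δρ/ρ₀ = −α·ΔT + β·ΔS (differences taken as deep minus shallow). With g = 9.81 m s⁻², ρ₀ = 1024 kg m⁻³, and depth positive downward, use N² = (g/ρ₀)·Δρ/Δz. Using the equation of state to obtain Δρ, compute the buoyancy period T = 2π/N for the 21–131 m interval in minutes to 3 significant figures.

7.93 min

ΔT = -0.7 K, ΔS = +2.31 psu (deep − shallow).
Δρ/ρ₀ = −αΔT + βΔS = 8.40 × 10⁻⁵ + 1.8711 × 10⁻³ = 1.9551 × 10⁻³, so Δρ ≈ 2.002 kg m⁻³.
N² = (g/ρ₀)·Δρ/Δz = g·(Δρ/ρ₀)/Δz = 9.81 × 1.9551 × 10⁻³ / 110 = 1.7436 × 10⁻⁴ s⁻².
N = √(1.7436 × 10⁻⁴) = 0.013205 rad s⁻¹ → T = 2π/N = 475.82 s = 7.9303 min ≈ 7.93 min.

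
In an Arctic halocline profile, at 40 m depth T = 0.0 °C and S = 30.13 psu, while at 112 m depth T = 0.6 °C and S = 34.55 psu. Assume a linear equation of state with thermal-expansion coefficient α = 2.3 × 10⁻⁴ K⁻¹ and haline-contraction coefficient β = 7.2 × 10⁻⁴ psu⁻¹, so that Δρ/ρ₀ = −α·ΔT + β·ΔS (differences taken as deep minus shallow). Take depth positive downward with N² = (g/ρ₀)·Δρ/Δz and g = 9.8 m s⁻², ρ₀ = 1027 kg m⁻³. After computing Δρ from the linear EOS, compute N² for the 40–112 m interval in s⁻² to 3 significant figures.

ΔT = +0.6 K, ΔS = +4.42 psu (deep − shallow).
Δρ/ρ₀ = −αΔT + βΔS = -1.38 × 10⁻⁴ + 3.1824 × 10⁻³ = 3.0444 × 10⁻³, so Δρ ≈ 3.127 kg m⁻³.
N² = (g/ρ₀)·Δρ/Δz = g·(Δρ/ρ₀)/Δz = 9.8 × 3.0444 × 10⁻³ / 72 = 4.1438 × 10⁻⁴ s⁻² ≈ 4.14 × 10⁻⁴ s⁻².

4.14 × 10⁻⁴ s⁻²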